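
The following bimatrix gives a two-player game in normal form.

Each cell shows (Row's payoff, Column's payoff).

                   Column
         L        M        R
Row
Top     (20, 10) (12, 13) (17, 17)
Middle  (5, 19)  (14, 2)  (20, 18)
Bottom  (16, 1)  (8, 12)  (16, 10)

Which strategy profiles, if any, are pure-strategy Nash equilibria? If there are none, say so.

For each strategy profile, look for a profitable unilateral deviation.
(Top, L): Column can switch to M (10 → 13). Not NE.
(Top, M): Row can switch to Middle (12 → 14). Not NE.
(Top, R): Row can switch to Middle (17 → 20). Not NE.
(Middle, L): Row can switch to Top (5 → 20). Not NE.
(Middle, M): Column can switch to L (2 → 19). Not NE.
(Middle, R): Column can switch to L (18 → 19). Not NE.
(The remaining 3 profiles each have a profitable deviation by the same check.)

This game has no pure Nash equilibrium.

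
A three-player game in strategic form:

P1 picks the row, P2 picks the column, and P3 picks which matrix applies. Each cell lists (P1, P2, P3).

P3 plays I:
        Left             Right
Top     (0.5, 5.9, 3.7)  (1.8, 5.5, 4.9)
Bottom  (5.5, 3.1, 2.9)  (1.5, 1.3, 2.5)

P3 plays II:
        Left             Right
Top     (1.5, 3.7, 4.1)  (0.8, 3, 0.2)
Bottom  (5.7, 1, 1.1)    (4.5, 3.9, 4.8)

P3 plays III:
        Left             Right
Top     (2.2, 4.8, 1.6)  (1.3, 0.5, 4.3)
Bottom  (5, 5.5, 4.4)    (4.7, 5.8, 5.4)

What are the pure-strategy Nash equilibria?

P1 against (Left, I): payoffs 0.5, 5.5 → best response Bottom.
P1 against (Left, II): payoffs 1.5, 5.7 → best response Bottom.
P1 against (Left, III): payoffs 2.2, 5 → best response Bottom.
P1 against (Right, I): payoffs 1.8, 1.5 → best response Top.
P1 against (Right, II): payoffs 0.8, 4.5 → best response Bottom.
P1 against (Right, III): payoffs 1.3, 4.7 → best response Bottom.
P2 against (Top, I): payoffs 5.9, 5.5 → best response Left.
P2 against (Top, II): payoffs 3.7, 3 → best response Left.
P2 against (Top, III): payoffs 4.8, 0.5 → best response Left.
P2 against (Bottom, I): payoffs 3.1, 1.3 → best response Left.
P2 against (Bottom, II): payoffs 1, 3.9 → best response Right.
P2 against (Bottom, III): payoffs 5.5, 5.8 → best response Right.
P3 against (Top, Left): payoffs 3.7, 4.1, 1.6 → best response II.
P3 against (Top, Right): payoffs 4.9, 0.2, 4.3 → best response I.
P3 against (Bottom, Left): payoffs 2.9, 1.1, 4.4 → best response III.
P3 against (Bottom, Right): payoffs 2.5, 4.8, 5.4 → best response III.
Mutual best responses: (Bottom, Right, III).

Pure NE: (Bottom, Right, III)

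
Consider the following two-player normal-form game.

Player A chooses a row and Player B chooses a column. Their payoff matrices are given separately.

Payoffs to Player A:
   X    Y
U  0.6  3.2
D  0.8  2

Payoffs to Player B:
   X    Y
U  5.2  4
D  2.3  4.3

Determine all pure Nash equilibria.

(U, X): Player A can switch to D (0.6 → 0.8). Not NE.
(U, Y): Player B can switch to X (4 → 5.2). Not NE.
(D, X): Player B can switch to Y (2.3 → 4.3). Not NE.
(D, Y): Player A can switch to U (2 → 3.2). Not NE.

There is no pure-strategy Nash equilibrium.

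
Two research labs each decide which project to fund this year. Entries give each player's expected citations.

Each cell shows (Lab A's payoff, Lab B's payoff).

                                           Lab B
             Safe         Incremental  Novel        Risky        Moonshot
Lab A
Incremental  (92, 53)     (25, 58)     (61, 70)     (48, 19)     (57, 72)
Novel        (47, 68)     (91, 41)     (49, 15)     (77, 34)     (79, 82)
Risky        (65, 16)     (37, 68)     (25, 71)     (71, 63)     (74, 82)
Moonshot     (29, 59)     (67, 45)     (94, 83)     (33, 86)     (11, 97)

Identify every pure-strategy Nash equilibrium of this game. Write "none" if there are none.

The unique pure-strategy Nash equilibrium is (Novel, Moonshot).

Lab A against Safe: payoffs 92, 47, 65, 29 → best response Incremental.
Lab A against Incremental: payoffs 25, 91, 37, 67 → best response Novel.
Lab A against Novel: payoffs 61, 49, 25, 94 → best response Moonshot.
Lab A against Risky: payoffs 48, 77, 71, 33 → best response Novel.
Lab A against Moonshot: payoffs 57, 79, 74, 11 → best response Novel.
Lab B against Incremental: payoffs 53, 58, 70, 19, 72 → best response Moonshot.
Lab B against Novel: payoffs 68, 41, 15, 34, 82 → best response Moonshot.
Lab B against Risky: payoffs 16, 68, 71, 63, 82 → best response Moonshot.
Lab B against Moonshot: payoffs 59, 45, 83, 86, 97 → best response Moonshot.
Mutual best responses: (Novel, Moonshot).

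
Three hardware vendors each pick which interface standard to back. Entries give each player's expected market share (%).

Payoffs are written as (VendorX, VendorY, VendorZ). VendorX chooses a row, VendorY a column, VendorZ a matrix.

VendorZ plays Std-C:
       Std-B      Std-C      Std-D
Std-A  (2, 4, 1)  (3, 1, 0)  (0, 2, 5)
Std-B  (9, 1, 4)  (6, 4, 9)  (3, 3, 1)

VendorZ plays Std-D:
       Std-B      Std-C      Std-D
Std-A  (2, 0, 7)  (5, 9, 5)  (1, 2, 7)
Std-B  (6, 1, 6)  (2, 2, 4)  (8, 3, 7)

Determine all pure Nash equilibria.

(Std-A, Std-C, Std-D); (Std-B, Std-C, Std-C); (Std-B, Std-D, Std-D)

VendorX against (Std-B, Std-C): payoffs 2, 9 → best response Std-B.
VendorX against (Std-B, Std-D): payoffs 2, 6 → best response Std-B.
VendorX against (Std-C, Std-C): payoffs 3, 6 → best response Std-B.
VendorX against (Std-C, Std-D): payoffs 5, 2 → best response Std-A.
VendorX against (Std-D, Std-C): payoffs 0, 3 → best response Std-B.
VendorX against (Std-D, Std-D): payoffs 1, 8 → best response Std-B.
VendorY against (Std-A, Std-C): payoffs 4, 1, 2 → best response Std-B.
VendorY against (Std-A, Std-D): payoffs 0, 9, 2 → best response Std-C.
VendorY against (Std-B, Std-C): payoffs 1, 4, 3 → best response Std-C.
VendorY against (Std-B, Std-D): payoffs 1, 2, 3 → best response Std-D.
VendorZ against (Std-A, Std-B): payoffs 1, 7 → best response Std-D.
VendorZ against (Std-A, Std-C): payoffs 0, 5 → best response Std-D.
VendorZ against (Std-A, Std-D): payoffs 5, 7 → best response Std-D.
VendorZ against (Std-B, Std-B): payoffs 4, 6 → best response Std-D.
VendorZ against (Std-B, Std-C): payoffs 9, 4 → best response Std-C.
VendorZ against (Std-B, Std-D): payoffs 1, 7 → best response Std-D.
Mutual best responses: (Std-A, Std-C, Std-D); (Std-B, Std-C, Std-C); (Std-B, Std-D, Std-D).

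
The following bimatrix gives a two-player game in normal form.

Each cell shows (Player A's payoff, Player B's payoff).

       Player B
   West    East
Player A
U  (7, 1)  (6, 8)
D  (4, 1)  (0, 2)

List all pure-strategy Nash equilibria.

(U, East)

For each strategy profile, look for a profitable unilateral deviation.
(U, West): Player B can switch to East (1 → 8). Not NE.
(U, East): Player A gets 6, best alternative 0; Player B gets 8, best alternative 1. No profitable deviation — NE.
(D, West): Player A can switch to U (4 → 7). Not NE.
(D, East): Player A can switch to U (0 → 6). Not NE.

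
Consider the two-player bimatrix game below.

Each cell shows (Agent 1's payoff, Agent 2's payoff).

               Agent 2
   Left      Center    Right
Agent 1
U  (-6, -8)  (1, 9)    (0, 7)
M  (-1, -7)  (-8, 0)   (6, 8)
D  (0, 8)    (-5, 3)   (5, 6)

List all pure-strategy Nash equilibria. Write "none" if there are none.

Agent 1 against Left: payoffs -6, -1, 0 → best response D.
Agent 1 against Center: payoffs 1, -8, -5 → best response U.
Agent 1 against Right: payoffs 0, 6, 5 → best response M.
Agent 2 against U: payoffs -8, 9, 7 → best response Center.
Agent 2 against M: payoffs -7, 0, 8 → best response Right.
Agent 2 against D: payoffs 8, 3, 6 → best response Left.
Mutual best responses: (U, Center); (M, Right); (D, Left).

(U, Center), (M, Right), (D, Left)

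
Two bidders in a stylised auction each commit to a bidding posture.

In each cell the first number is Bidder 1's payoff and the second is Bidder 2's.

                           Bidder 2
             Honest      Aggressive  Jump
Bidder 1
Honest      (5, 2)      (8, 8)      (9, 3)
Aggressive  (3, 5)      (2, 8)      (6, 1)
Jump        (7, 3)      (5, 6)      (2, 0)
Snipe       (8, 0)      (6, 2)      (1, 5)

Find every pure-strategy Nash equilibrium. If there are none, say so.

Pure NE: (Honest, Aggressive)

Bidder 1 against Honest: payoffs 5, 3, 7, 8 → best response Snipe.
Bidder 1 against Aggressive: payoffs 8, 2, 5, 6 → best response Honest.
Bidder 1 against Jump: payoffs 9, 6, 2, 1 → best response Honest.
Bidder 2 against Honest: payoffs 2, 8, 3 → best response Aggressive.
Bidder 2 against Aggressive: payoffs 5, 8, 1 → best response Aggressive.
Bidder 2 against Jump: payoffs 3, 6, 0 → best response Aggressive.
Bidder 2 against Snipe: payoffs 0, 2, 5 → best response Jump.
Mutual best responses: (Honest, Aggressive).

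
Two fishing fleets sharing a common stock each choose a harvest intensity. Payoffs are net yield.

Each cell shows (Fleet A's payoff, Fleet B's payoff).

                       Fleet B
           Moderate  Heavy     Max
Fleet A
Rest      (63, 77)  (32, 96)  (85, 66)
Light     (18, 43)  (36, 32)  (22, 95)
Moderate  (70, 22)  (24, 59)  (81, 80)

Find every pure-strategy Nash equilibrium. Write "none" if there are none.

none

Fleet A against Moderate: payoffs 63, 18, 70 → best response Moderate.
Fleet A against Heavy: payoffs 32, 36, 24 → best response Light.
Fleet A against Max: payoffs 85, 22, 81 → best response Rest.
Fleet B against Rest: payoffs 77, 96, 66 → best response Heavy.
Fleet B against Light: payoffs 43, 32, 95 → best response Max.
Fleet B against Moderate: payoffs 22, 59, 80 → best response Max.
No profile is a mutual best response for all players.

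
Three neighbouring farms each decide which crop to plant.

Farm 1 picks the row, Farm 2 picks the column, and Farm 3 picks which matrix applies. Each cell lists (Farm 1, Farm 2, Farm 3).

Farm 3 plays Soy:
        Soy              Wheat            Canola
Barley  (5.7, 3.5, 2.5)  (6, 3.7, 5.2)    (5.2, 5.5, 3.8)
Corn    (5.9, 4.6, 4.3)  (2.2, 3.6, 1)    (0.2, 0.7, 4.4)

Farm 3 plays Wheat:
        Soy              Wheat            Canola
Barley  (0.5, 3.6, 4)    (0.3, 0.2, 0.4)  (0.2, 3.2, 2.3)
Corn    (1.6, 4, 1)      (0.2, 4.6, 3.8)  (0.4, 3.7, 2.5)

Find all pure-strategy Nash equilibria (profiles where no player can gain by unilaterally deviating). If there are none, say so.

Farm 1 against (Soy, Soy): payoffs 5.7, 5.9 → best response Corn.
Farm 1 against (Soy, Wheat): payoffs 0.5, 1.6 → best response Corn.
Farm 1 against (Wheat, Soy): payoffs 6, 2.2 → best response Barley.
Farm 1 against (Wheat, Wheat): payoffs 0.3, 0.2 → best response Barley.
Farm 1 against (Canola, Soy): payoffs 5.2, 0.2 → best response Barley.
Farm 1 against (Canola, Wheat): payoffs 0.2, 0.4 → best response Corn.
Farm 2 against (Barley, Soy): payoffs 3.5, 3.7, 5.5 → best response Canola.
Farm 2 against (Barley, Wheat): payoffs 3.6, 0.2, 3.2 → best response Soy.
Farm 2 against (Corn, Soy): payoffs 4.6, 3.6, 0.7 → best response Soy.
Farm 2 against (Corn, Wheat): payoffs 4, 4.6, 3.7 → best response Wheat.
Farm 3 against (Barley, Soy): payoffs 2.5, 4 → best response Wheat.
Farm 3 against (Barley, Wheat): payoffs 5.2, 0.4 → best response Soy.
Farm 3 against (Barley, Canola): payoffs 3.8, 2.3 → best response Soy.
Farm 3 against (Corn, Soy): payoffs 4.3, 1 → best response Soy.
Farm 3 against (Corn, Wheat): payoffs 1, 3.8 → best response Wheat.
Farm 3 against (Corn, Canola): payoffs 4.4, 2.5 → best response Soy.
Mutual best responses: (Barley, Canola, Soy); (Corn, Soy, Soy).

The pure Nash equilibria are (Barley, Canola, Soy) and (Corn, Soy, Soy).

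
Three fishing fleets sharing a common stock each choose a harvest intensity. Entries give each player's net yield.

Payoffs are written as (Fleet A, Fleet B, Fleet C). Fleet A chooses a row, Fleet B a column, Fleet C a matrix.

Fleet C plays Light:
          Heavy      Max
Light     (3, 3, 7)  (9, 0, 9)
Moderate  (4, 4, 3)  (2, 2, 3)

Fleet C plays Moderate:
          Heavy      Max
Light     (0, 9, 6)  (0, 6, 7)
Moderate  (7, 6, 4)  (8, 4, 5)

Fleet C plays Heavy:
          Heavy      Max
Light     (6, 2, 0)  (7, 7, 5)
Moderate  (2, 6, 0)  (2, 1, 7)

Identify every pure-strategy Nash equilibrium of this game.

For each player, find the best response to each opponent profile; mutual best responses are the pure NE.
Fleet A against (Heavy, Light): payoffs 3, 4 → best response Moderate.
Fleet A against (Heavy, Moderate): payoffs 0, 7 → best response Moderate.
Fleet A against (Heavy, Heavy): payoffs 6, 2 → best response Light.
Fleet A against (Max, Light): payoffs 9, 2 → best response Light.
Fleet A against (Max, Moderate): payoffs 0, 8 → best response Moderate.
Fleet A against (Max, Heavy): payoffs 7, 2 → best response Light.
Fleet B against (Light, Light): payoffs 3, 0 → best response Heavy.
Fleet B against (Light, Moderate): payoffs 9, 6 → best response Heavy.
Fleet B against (Light, Heavy): payoffs 2, 7 → best response Max.
Fleet B against (Moderate, Light): payoffs 4, 2 → best response Heavy.
Fleet B against (Moderate, Moderate): payoffs 6, 4 → best response Heavy.
Fleet B against (Moderate, Heavy): payoffs 6, 1 → best response Heavy.
Fleet C against (Light, Heavy): payoffs 7, 6, 0 → best response Light.
Fleet C against (Light, Max): payoffs 9, 7, 5 → best response Light.
Fleet C against (Moderate, Heavy): payoffs 3, 4, 0 → best response Moderate.
Fleet C against (Moderate, Max): payoffs 3, 5, 7 → best response Heavy.
Mutual best responses: (Moderate, Heavy, Moderate).

The unique pure-strategy Nash equilibrium is (Moderate, Heavy, Moderate).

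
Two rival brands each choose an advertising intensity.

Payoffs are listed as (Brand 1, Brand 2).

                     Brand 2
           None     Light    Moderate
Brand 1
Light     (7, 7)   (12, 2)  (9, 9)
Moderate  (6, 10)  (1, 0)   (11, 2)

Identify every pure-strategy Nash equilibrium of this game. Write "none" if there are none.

For each player, find the best response to each opponent profile; mutual best responses are the pure NE.
Brand 1 against None: payoffs 7, 6 → best response Light.
Brand 1 against Light: payoffs 12, 1 → best response Light.
Brand 1 against Moderate: payoffs 9, 11 → best response Moderate.
Brand 2 against Light: payoffs 7, 2, 9 → best response Moderate.
Brand 2 against Moderate: payoffs 10, 0, 2 → best response None.
No profile is a mutual best response for all players.

This game has no pure Nash equilibrium.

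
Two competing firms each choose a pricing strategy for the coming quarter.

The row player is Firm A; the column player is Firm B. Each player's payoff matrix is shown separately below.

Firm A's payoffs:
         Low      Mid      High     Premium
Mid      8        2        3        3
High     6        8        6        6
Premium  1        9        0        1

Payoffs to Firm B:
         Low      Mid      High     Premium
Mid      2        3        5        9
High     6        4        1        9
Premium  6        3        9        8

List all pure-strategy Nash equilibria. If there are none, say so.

Firm A against Low: payoffs 8, 6, 1 → best response Mid.
Firm A against Mid: payoffs 2, 8, 9 → best response Premium.
Firm A against High: payoffs 3, 6, 0 → best response High.
Firm A against Premium: payoffs 3, 6, 1 → best response High.
Firm B against Mid: payoffs 2, 3, 5, 9 → best response Premium.
Firm B against High: payoffs 6, 4, 1, 9 → best response Premium.
Firm B against Premium: payoffs 6, 3, 9, 8 → best response High.
Mutual best responses: (High, Premium).

Pure NE: (High, Premium)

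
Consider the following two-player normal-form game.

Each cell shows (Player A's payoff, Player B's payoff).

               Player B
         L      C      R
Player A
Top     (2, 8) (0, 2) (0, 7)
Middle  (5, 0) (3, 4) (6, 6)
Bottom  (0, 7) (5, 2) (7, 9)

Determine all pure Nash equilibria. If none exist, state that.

(Bottom, R)

(Top, L): Player A can switch to Middle (2 → 5). Not NE.
(Top, C): Player A can switch to Middle (0 → 3). Not NE.
(Top, R): Player A can switch to Middle (0 → 6). Not NE.
(Middle, L): Player B can switch to C (0 → 4). Not NE.
(Middle, C): Player A can switch to Bottom (3 → 5). Not NE.
(Middle, R): Player A can switch to Bottom (6 → 7). Not NE.
(Bottom, R): Player A gets 7, best alternative 6; Player B gets 9, best alternative 7. No profitable deviation — NE.
(The remaining 2 profiles each have a profitable deviation by the same check.)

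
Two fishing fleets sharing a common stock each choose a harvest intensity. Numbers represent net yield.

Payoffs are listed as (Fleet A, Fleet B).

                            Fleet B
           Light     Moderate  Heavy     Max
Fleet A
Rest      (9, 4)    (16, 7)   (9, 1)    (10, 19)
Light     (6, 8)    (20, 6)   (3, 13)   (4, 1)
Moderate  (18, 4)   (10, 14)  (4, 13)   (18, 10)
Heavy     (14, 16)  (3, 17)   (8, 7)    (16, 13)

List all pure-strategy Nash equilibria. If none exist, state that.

(Rest, Light): Fleet A can switch to Moderate (9 → 18). Not NE.
(Rest, Moderate): Fleet A can switch to Light (16 → 20). Not NE.
(Rest, Heavy): Fleet B can switch to Light (1 → 4). Not NE.
(Rest, Max): Fleet A can switch to Moderate (10 → 18). Not NE.
(Light, Light): Fleet A can switch to Rest (6 → 9). Not NE.
(Light, Moderate): Fleet B can switch to Light (6 → 8). Not NE.
(Light, Heavy): Fleet A can switch to Rest (3 → 9). Not NE.
(Light, Max): Fleet A can switch to Rest (4 → 10). Not NE.
(Moderate, Light): Fleet B can switch to Moderate (4 → 14). Not NE.
(Moderate, Moderate): Fleet A can switch to Rest (10 → 16). Not NE.
(Moderate, Heavy): Fleet A can switch to Rest (4 → 9). Not NE.
(Moderate, Max): Fleet B can switch to Moderate (10 → 14). Not NE.
(The remaining 4 profiles each have a profitable deviation by the same check.)

There is no pure-strategy Nash equilibrium.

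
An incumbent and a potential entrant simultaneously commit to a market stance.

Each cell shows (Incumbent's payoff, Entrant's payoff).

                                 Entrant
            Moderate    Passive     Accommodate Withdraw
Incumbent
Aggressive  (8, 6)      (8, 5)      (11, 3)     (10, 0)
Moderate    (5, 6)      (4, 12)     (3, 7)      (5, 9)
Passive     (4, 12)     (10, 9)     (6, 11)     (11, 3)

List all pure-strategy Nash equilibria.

For each player, find the best response to each opponent profile; mutual best responses are the pure NE.
Incumbent against Moderate: payoffs 8, 5, 4 → best response Aggressive.
Incumbent against Passive: payoffs 8, 4, 10 → best response Passive.
Incumbent against Accommodate: payoffs 11, 3, 6 → best response Aggressive.
Incumbent against Withdraw: payoffs 10, 5, 11 → best response Passive.
Entrant against Aggressive: payoffs 6, 5, 3, 0 → best response Moderate.
Entrant against Moderate: payoffs 6, 12, 7, 9 → best response Passive.
Entrant against Passive: payoffs 12, 9, 11, 3 → best response Moderate.
Mutual best responses: (Aggressive, Moderate).

Pure NE: (Aggressive, Moderate)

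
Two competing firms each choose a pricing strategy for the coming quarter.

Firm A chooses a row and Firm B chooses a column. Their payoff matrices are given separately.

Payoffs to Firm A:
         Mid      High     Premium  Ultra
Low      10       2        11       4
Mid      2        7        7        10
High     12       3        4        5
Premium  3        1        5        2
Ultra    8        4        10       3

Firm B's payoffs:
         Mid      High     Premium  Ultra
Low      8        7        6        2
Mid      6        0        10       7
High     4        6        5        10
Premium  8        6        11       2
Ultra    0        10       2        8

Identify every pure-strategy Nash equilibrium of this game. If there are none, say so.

Mark each player's best response to every combination of opponents' strategies; a profile where every player is best-responding is a pure Nash equilibrium.
Firm A against Mid: payoffs 10, 2, 12, 3, 8 → best response High.
Firm A against High: payoffs 2, 7, 3, 1, 4 → best response Mid.
Firm A against Premium: payoffs 11, 7, 4, 5, 10 → best response Low.
Firm A against Ultra: payoffs 4, 10, 5, 2, 3 → best response Mid.
Firm B against Low: payoffs 8, 7, 6, 2 → best response Mid.
Firm B against Mid: payoffs 6, 0, 10, 7 → best response Premium.
Firm B against High: payoffs 4, 6, 5, 10 → best response Ultra.
Firm B against Premium: payoffs 8, 6, 11, 2 → best response Premium.
Firm B against Ultra: payoffs 0, 10, 2, 8 → best response High.
No profile is a mutual best response for all players.

none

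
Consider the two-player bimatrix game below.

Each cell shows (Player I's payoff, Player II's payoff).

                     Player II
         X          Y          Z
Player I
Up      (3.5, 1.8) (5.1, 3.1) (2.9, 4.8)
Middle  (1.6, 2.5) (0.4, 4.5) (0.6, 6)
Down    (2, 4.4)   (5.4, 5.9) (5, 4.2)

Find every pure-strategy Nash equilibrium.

Check each profile: it is a Nash equilibrium iff no player can strictly gain by switching unilaterally.
(Up, X): Player II can switch to Y (1.8 → 3.1). Not NE.
(Up, Y): Player I can switch to Down (5.1 → 5.4). Not NE.
(Up, Z): Player I can switch to Down (2.9 → 5). Not NE.
(Middle, X): Player I can switch to Up (1.6 → 3.5). Not NE.
(Middle, Y): Player I can switch to Up (0.4 → 5.1). Not NE.
(Middle, Z): Player I can switch to Up (0.6 → 2.9). Not NE.
(Down, Y): Player I gets 5.4, best alternative 5.1; Player II gets 5.9, best alternative 4.4. No profitable deviation — NE.
(The remaining 2 profiles each have a profitable deviation by the same check.)

(Down, Y)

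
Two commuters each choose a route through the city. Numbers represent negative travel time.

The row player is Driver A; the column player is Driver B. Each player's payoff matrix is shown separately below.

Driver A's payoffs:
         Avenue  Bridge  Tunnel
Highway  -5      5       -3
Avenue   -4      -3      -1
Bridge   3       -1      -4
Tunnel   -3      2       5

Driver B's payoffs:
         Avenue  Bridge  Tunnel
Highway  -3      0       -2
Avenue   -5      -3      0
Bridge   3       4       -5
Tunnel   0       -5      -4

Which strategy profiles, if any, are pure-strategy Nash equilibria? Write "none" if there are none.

(Highway, Avenue): Driver A can switch to Avenue (-5 → -4). Not NE.
(Highway, Bridge): Driver A gets 5, best alternative 2; Driver B gets 0, best alternative -2. No profitable deviation — NE.
(Highway, Tunnel): Driver A can switch to Avenue (-3 → -1). Not NE.
(Avenue, Avenue): Driver A can switch to Bridge (-4 → 3). Not NE.
(Avenue, Bridge): Driver A can switch to Highway (-3 → 5). Not NE.
(Avenue, Tunnel): Driver A can switch to Tunnel (-1 → 5). Not NE.
(Bridge, Avenue): Driver B can switch to Bridge (3 → 4). Not NE.
(The remaining 5 profiles each have a profitable deviation by the same check.)

(Highway, Bridge)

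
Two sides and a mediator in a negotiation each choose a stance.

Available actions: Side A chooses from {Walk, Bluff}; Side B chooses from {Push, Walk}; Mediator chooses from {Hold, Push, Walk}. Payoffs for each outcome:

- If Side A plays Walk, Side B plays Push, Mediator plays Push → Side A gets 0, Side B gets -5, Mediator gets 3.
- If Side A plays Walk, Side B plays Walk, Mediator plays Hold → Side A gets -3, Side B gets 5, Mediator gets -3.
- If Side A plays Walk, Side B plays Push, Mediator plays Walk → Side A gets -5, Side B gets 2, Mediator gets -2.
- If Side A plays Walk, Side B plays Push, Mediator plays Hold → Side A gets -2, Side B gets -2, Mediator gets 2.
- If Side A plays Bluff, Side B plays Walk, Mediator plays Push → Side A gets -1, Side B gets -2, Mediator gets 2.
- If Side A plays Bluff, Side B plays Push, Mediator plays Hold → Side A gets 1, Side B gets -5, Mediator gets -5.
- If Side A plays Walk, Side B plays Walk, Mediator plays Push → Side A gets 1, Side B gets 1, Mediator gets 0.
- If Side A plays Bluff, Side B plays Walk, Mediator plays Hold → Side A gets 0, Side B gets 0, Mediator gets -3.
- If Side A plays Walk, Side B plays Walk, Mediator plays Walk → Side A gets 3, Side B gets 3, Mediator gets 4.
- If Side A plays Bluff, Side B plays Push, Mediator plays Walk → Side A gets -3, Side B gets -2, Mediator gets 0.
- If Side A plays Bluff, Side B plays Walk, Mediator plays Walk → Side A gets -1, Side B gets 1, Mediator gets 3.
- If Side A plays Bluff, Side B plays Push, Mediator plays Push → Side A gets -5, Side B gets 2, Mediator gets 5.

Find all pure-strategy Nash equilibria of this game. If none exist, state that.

(Walk, Push, Hold): Side A can switch to Bluff (-2 → 1). Not NE.
(Walk, Push, Push): Side B can switch to Walk (-5 → 1). Not NE.
(Walk, Push, Walk): Side A can switch to Bluff (-5 → -3). Not NE.
(Walk, Walk, Hold): Side A can switch to Bluff (-3 → 0). Not NE.
(Walk, Walk, Push): Mediator can switch to Walk (0 → 4). Not NE.
(Walk, Walk, Walk): Side A gets 3, best alternative -1; Side B gets 3, best alternative 2; Mediator gets 4, best alternative 0. No profitable deviation — NE.
(Bluff, Push, Hold): Side B can switch to Walk (-5 → 0). Not NE.
(Bluff, Push, Push): Side A can switch to Walk (-5 → 0). Not NE.
(Bluff, Push, Walk): Side B can switch to Walk (-2 → 1). Not NE.
(The remaining 3 profiles each have a profitable deviation by the same check.)

The unique pure-strategy Nash equilibrium is (Walk, Walk, Walk).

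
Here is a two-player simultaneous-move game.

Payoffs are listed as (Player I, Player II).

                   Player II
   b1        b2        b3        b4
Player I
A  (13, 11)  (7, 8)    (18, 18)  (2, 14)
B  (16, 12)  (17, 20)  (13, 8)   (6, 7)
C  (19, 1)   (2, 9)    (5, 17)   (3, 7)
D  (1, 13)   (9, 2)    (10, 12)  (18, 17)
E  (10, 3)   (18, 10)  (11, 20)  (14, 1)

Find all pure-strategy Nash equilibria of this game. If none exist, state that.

The pure Nash equilibria are (A, b3), (D, b4).

(A, b1): Player I can switch to B (13 → 16). Not NE.
(A, b2): Player I can switch to B (7 → 17). Not NE.
(A, b3): Player I gets 18, best alternative 13; Player II gets 18, best alternative 14. No profitable deviation — NE.
(A, b4): Player I can switch to B (2 → 6). Not NE.
(B, b1): Player I can switch to C (16 → 19). Not NE.
(B, b2): Player I can switch to E (17 → 18). Not NE.
(B, b3): Player I can switch to A (13 → 18). Not NE.
(B, b4): Player I can switch to D (6 → 18). Not NE.
(C, b1): Player II can switch to b2 (1 → 9). Not NE.
(C, b2): Player I can switch to A (2 → 7). Not NE.
(C, b3): Player I can switch to A (5 → 18). Not NE.
(C, b4): Player I can switch to B (3 → 6). Not NE.
(D, b1): Player I can switch to A (1 → 13). Not NE.
(D, b4): Player I gets 18, best alternative 14; Player II gets 17, best alternative 13. No profitable deviation — NE.
(The remaining 6 profiles each have a profitable deviation by the same check.)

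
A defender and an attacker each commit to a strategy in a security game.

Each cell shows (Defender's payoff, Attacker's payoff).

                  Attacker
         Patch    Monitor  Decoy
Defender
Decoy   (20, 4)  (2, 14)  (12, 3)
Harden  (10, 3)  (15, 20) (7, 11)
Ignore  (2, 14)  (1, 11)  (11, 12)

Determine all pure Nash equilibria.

For each strategy profile, look for a profitable unilateral deviation.
(Decoy, Patch): Attacker can switch to Monitor (4 → 14). Not NE.
(Decoy, Monitor): Defender can switch to Harden (2 → 15). Not NE.
(Decoy, Decoy): Attacker can switch to Patch (3 → 4). Not NE.
(Harden, Patch): Defender can switch to Decoy (10 → 20). Not NE.
(Harden, Monitor): Defender gets 15, best alternative 2; Attacker gets 20, best alternative 11. No profitable deviation — NE.
(Harden, Decoy): Defender can switch to Decoy (7 → 12). Not NE.
(Ignore, Patch): Defender can switch to Decoy (2 → 20). Not NE.
(Ignore, Monitor): Defender can switch to Decoy (1 → 2). Not NE.
(Ignore, Decoy): Defender can switch to Decoy (11 → 12). Not NE.

(Harden, Monitor)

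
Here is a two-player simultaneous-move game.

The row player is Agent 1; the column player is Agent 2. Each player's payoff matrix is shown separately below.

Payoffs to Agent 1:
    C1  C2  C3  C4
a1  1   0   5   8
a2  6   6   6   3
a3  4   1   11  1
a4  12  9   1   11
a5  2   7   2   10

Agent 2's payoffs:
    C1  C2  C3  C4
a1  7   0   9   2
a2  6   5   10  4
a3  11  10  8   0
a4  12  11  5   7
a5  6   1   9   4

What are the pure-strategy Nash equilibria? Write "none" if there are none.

Agent 1 against C1: payoffs 1, 6, 4, 12, 2 → best response a4.
Agent 1 against C2: payoffs 0, 6, 1, 9, 7 → best response a4.
Agent 1 against C3: payoffs 5, 6, 11, 1, 2 → best response a3.
Agent 1 against C4: payoffs 8, 3, 1, 11, 10 → best response a4.
Agent 2 against a1: payoffs 7, 0, 9, 2 → best response C3.
Agent 2 against a2: payoffs 6, 5, 10, 4 → best response C3.
Agent 2 against a3: payoffs 11, 10, 8, 0 → best response C1.
Agent 2 against a4: payoffs 12, 11, 5, 7 → best response C1.
Agent 2 against a5: payoffs 6, 1, 9, 4 → best response C3.
Mutual best responses: (a4, C1).

(a4, C1)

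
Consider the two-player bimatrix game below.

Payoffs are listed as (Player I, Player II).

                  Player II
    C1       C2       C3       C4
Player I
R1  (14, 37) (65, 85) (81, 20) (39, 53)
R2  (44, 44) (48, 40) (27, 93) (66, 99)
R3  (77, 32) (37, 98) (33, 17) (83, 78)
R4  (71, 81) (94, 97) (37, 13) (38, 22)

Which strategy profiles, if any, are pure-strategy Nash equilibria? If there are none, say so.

Pure NE: (R4, C2)

(R1, C1): Player I can switch to R2 (14 → 44). Not NE.
(R1, C2): Player I can switch to R4 (65 → 94). Not NE.
(R1, C3): Player II can switch to C1 (20 → 37). Not NE.
(R1, C4): Player I can switch to R2 (39 → 66). Not NE.
(R2, C1): Player I can switch to R3 (44 → 77). Not NE.
(R2, C2): Player I can switch to R1 (48 → 65). Not NE.
(R2, C3): Player I can switch to R1 (27 → 81). Not NE.
(R2, C4): Player I can switch to R3 (66 → 83). Not NE.
(R3, C1): Player II can switch to C2 (32 → 98). Not NE.
(R3, C2): Player I can switch to R1 (37 → 65). Not NE.
(R3, C3): Player I can switch to R1 (33 → 81). Not NE.
(R3, C4): Player II can switch to C2 (78 → 98). Not NE.
(R4, C2): Player I gets 94, best alternative 65; Player II gets 97, best alternative 81. No profitable deviation — NE.
(The remaining 3 profiles each have a profitable deviation by the same check.)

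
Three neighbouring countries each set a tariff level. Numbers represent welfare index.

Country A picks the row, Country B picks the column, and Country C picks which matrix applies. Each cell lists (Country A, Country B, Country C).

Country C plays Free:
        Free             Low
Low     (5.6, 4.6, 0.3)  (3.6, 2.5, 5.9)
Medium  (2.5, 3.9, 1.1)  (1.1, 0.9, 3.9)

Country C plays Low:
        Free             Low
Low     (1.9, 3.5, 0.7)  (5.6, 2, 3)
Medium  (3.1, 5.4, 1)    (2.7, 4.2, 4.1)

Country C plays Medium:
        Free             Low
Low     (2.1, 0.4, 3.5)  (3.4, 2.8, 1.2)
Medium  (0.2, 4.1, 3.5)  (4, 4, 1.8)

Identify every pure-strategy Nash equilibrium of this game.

This game has no pure Nash equilibrium.

Country A against (Free, Free): payoffs 5.6, 2.5 → best response Low.
Country A against (Free, Low): payoffs 1.9, 3.1 → best response Medium.
Country A against (Free, Medium): payoffs 2.1, 0.2 → best response Low.
Country A against (Low, Free): payoffs 3.6, 1.1 → best response Low.
Country A against (Low, Low): payoffs 5.6, 2.7 → best response Low.
Country A against (Low, Medium): payoffs 3.4, 4 → best response Medium.
Country B against (Low, Free): payoffs 4.6, 2.5 → best response Free.
Country B against (Low, Low): payoffs 3.5, 2 → best response Free.
Country B against (Low, Medium): payoffs 0.4, 2.8 → best response Low.
Country B against (Medium, Free): payoffs 3.9, 0.9 → best response Free.
Country B against (Medium, Low): payoffs 5.4, 4.2 → best response Free.
Country B against (Medium, Medium): payoffs 4.1, 4 → best response Free.
Country C against (Low, Free): payoffs 0.3, 0.7, 3.5 → best response Medium.
Country C against (Low, Low): payoffs 5.9, 3, 1.2 → best response Free.
Country C against (Medium, Free): payoffs 1.1, 1, 3.5 → best response Medium.
Country C against (Medium, Low): payoffs 3.9, 4.1, 1.8 → best response Low.
No profile is a mutual best response for all players.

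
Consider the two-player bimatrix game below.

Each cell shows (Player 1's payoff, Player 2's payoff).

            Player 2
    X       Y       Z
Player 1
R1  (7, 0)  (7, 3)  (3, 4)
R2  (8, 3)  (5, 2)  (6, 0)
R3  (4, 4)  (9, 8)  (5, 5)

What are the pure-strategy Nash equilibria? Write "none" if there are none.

Mark each player's best response to every combination of opponents' strategies; a profile where every player is best-responding is a pure Nash equilibrium.
Player 1 against X: payoffs 7, 8, 4 → best response R2.
Player 1 against Y: payoffs 7, 5, 9 → best response R3.
Player 1 against Z: payoffs 3, 6, 5 → best response R2.
Player 2 against R1: payoffs 0, 3, 4 → best response Z.
Player 2 against R2: payoffs 3, 2, 0 → best response X.
Player 2 against R3: payoffs 4, 8, 5 → best response Y.
Mutual best responses: (R2, X); (R3, Y).

(R2, X) and (R3, Y)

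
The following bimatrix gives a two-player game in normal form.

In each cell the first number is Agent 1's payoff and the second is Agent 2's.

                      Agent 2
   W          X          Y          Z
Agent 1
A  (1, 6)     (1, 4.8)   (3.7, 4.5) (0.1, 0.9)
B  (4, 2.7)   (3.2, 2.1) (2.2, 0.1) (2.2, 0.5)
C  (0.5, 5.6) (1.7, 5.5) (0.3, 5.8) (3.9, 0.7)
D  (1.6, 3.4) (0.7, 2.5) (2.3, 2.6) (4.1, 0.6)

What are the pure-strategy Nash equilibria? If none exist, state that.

Agent 1 against W: payoffs 1, 4, 0.5, 1.6 → best response B.
Agent 1 against X: payoffs 1, 3.2, 1.7, 0.7 → best response B.
Agent 1 against Y: payoffs 3.7, 2.2, 0.3, 2.3 → best response A.
Agent 1 against Z: payoffs 0.1, 2.2, 3.9, 4.1 → best response D.
Agent 2 against A: payoffs 6, 4.8, 4.5, 0.9 → best response W.
Agent 2 against B: payoffs 2.7, 2.1, 0.1, 0.5 → best response W.
Agent 2 against C: payoffs 5.6, 5.5, 5.8, 0.7 → best response Y.
Agent 2 against D: payoffs 3.4, 2.5, 2.6, 0.6 → best response W.
Mutual best responses: (B, W).

The unique pure-strategy Nash equilibrium is (B, W).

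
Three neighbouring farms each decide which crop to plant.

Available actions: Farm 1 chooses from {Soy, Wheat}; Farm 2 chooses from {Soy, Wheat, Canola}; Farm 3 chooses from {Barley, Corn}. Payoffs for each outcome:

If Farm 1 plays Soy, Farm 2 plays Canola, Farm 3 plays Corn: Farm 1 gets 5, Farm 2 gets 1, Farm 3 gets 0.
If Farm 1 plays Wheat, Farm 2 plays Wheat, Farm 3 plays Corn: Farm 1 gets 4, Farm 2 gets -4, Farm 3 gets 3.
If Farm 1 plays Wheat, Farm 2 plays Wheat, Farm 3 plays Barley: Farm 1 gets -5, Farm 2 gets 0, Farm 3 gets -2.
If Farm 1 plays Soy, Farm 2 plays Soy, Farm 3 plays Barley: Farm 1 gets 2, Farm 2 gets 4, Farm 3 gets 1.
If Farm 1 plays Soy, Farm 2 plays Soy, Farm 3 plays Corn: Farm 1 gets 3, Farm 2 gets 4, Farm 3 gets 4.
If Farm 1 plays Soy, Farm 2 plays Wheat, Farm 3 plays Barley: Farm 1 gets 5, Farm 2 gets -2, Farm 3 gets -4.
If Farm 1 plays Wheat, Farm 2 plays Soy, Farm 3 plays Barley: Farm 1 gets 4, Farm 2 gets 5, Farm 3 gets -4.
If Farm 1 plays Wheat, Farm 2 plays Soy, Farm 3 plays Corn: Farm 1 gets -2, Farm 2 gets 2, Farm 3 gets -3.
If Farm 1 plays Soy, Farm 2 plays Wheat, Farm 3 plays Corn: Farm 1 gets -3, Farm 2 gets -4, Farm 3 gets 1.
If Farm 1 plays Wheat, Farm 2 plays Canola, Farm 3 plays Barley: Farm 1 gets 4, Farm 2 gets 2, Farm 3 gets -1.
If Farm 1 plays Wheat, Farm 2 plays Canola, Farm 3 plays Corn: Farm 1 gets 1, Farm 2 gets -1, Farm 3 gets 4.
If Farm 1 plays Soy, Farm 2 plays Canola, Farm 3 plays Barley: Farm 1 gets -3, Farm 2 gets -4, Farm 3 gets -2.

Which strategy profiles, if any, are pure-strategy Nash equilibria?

Farm 1 against (Soy, Barley): payoffs 2, 4 → best response Wheat.
Farm 1 against (Soy, Corn): payoffs 3, -2 → best response Soy.
Farm 1 against (Wheat, Barley): payoffs 5, -5 → best response Soy.
Farm 1 against (Wheat, Corn): payoffs -3, 4 → best response Wheat.
Farm 1 against (Canola, Barley): payoffs -3, 4 → best response Wheat.
Farm 1 against (Canola, Corn): payoffs 5, 1 → best response Soy.
Farm 2 against (Soy, Barley): payoffs 4, -2, -4 → best response Soy.
Farm 2 against (Soy, Corn): payoffs 4, -4, 1 → best response Soy.
Farm 2 against (Wheat, Barley): payoffs 5, 0, 2 → best response Soy.
Farm 2 against (Wheat, Corn): payoffs 2, -4, -1 → best response Soy.
Farm 3 against (Soy, Soy): payoffs 1, 4 → best response Corn.
Farm 3 against (Soy, Wheat): payoffs -4, 1 → best response Corn.
Farm 3 against (Soy, Canola): payoffs -2, 0 → best response Corn.
Farm 3 against (Wheat, Soy): payoffs -4, -3 → best response Corn.
Farm 3 against (Wheat, Wheat): payoffs -2, 3 → best response Corn.
Farm 3 against (Wheat, Canola): payoffs -1, 4 → best response Corn.
Mutual best responses: (Soy, Soy, Corn).

(Soy, Soy, Corn)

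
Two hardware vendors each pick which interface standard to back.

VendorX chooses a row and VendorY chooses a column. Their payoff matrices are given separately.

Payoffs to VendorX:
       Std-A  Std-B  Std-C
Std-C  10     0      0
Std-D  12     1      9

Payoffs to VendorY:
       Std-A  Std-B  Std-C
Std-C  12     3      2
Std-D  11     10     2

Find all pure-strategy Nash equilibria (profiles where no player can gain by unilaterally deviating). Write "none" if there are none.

VendorX against Std-A: payoffs 10, 12 → best response Std-D.
VendorX against Std-B: payoffs 0, 1 → best response Std-D.
VendorX against Std-C: payoffs 0, 9 → best response Std-D.
VendorY against Std-C: payoffs 12, 3, 2 → best response Std-A.
VendorY against Std-D: payoffs 11, 10, 2 → best response Std-A.
Mutual best responses: (Std-D, Std-A).

Pure NE: (Std-D, Std-A)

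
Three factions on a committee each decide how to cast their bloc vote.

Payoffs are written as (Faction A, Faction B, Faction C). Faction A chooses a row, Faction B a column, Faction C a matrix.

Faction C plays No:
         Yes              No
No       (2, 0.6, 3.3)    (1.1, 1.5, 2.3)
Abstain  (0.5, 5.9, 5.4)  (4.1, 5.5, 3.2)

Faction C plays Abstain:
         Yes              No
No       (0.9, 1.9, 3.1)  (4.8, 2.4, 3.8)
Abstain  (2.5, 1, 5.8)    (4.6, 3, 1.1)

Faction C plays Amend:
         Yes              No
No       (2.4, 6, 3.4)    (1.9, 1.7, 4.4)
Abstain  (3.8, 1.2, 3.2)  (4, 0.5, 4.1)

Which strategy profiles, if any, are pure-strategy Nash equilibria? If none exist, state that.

(No, Yes, No): Faction B can switch to No (0.6 → 1.5). Not NE.
(No, Yes, Abstain): Faction A can switch to Abstain (0.9 → 2.5). Not NE.
(No, Yes, Amend): Faction A can switch to Abstain (2.4 → 3.8). Not NE.
(No, No, No): Faction A can switch to Abstain (1.1 → 4.1). Not NE.
(No, No, Abstain): Faction C can switch to Amend (3.8 → 4.4). Not NE.
(No, No, Amend): Faction A can switch to Abstain (1.9 → 4). Not NE.
(Abstain, Yes, No): Faction A can switch to No (0.5 → 2). Not NE.
(Abstain, Yes, Abstain): Faction B can switch to No (1 → 3). Not NE.
(Abstain, Yes, Amend): Faction C can switch to No (3.2 → 5.4). Not NE.
(Abstain, No, No): Faction B can switch to Yes (5.5 → 5.9). Not NE.
(Abstain, No, Abstain): Faction A can switch to No (4.6 → 4.8). Not NE.
(Abstain, No, Amend): Faction B can switch to Yes (0.5 → 1.2). Not NE.

This game has no pure Nash equilibrium.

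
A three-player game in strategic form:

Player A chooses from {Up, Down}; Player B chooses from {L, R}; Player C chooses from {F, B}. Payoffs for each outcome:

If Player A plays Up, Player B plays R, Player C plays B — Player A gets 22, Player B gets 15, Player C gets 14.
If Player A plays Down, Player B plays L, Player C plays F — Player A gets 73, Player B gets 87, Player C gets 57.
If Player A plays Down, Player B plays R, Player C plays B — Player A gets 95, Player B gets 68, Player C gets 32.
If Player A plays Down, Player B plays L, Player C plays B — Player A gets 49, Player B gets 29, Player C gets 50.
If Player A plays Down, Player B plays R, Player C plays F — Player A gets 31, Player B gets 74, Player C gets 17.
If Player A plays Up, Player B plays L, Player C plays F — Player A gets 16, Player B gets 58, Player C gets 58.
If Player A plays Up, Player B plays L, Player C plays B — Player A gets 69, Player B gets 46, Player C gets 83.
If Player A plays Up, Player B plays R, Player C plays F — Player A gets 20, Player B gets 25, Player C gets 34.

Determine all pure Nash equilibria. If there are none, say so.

Player A against (L, F): payoffs 16, 73 → best response Down.
Player A against (L, B): payoffs 69, 49 → best response Up.
Player A against (R, F): payoffs 20, 31 → best response Down.
Player A against (R, B): payoffs 22, 95 → best response Down.
Player B against (Up, F): payoffs 58, 25 → best response L.
Player B against (Up, B): payoffs 46, 15 → best response L.
Player B against (Down, F): payoffs 87, 74 → best response L.
Player B against (Down, B): payoffs 29, 68 → best response R.
Player C against (Up, L): payoffs 58, 83 → best response B.
Player C against (Up, R): payoffs 34, 14 → best response F.
Player C against (Down, L): payoffs 57, 50 → best response F.
Player C against (Down, R): payoffs 17, 32 → best response B.
Mutual best responses: (Up, L, B); (Down, L, F); (Down, R, B).

Pure-strategy Nash equilibria: (Up, L, B), (Down, L, F), (Down, R, B)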